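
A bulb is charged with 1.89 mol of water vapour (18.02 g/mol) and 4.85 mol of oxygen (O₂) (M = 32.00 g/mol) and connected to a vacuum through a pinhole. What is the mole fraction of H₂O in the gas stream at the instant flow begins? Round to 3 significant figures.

0.342

Effusion rate of each component ∝ n_i/√M_i (partial pressure × 1/√M).
Mole fraction of H₂O in the effusate = (n_H₂O/√M_H₂O) / (n_H₂O/√M_H₂O + n_O₂/√M_O₂)
= (1.89/√18.02) / (1.89/√18.02 + 4.85/√32.00) = 0.4452/(0.4452 + 0.8574) = 0.342.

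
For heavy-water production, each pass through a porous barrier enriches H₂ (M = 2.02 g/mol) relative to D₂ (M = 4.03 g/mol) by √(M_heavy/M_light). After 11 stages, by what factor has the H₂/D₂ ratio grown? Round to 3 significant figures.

Each stage multiplies the ratio by α = √(4.03/2.02), so after 11 stages the overall factor is α^11 = (4.03/2.02)^(11/2).
= 1.99505^(11/2) = 44.6.

44.6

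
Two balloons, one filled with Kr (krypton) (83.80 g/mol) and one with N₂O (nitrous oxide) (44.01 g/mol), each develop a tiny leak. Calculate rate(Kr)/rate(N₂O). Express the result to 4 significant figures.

0.7247

By Graham's law, rate_Kr/rate_N₂O = √(M_N₂O/M_Kr) = √(44.01/83.80) = √0.5252 = 0.7247.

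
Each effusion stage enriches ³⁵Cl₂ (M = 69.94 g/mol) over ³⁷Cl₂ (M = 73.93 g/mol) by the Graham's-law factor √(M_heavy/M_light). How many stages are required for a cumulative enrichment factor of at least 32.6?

Single-stage factor α = √(73.93/69.94), so ln α = ½ ln(1.05705) = 0.02774.
Need α^N ≥ 32.6 ⇒ N ≥ ln(32.6) / ln α = 3.484 / 0.02774 = 125.60.
Minimum whole number of stages: N = 126.

126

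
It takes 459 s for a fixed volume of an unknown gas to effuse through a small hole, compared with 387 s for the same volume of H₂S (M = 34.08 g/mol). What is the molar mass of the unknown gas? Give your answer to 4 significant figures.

From Graham's law, t_X/t_H₂S = √(M_X/M_H₂S).
459/387 = 1.186 = √(M_X/34.08)
M_X = 34.08 × 1.186² = 34.08 × 1.407 = 47.94 g/mol

47.94 g/mol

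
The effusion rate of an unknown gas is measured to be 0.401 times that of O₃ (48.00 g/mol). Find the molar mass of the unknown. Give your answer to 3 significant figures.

299 g/mol

Using Graham's law: rate_X/rate_O₃ = √(M_O₃/M_X).
0.401 = √(48.00/M_X)
M_X = 48.00 / 0.401² = 48.00 / 0.1608 = 299 g/mol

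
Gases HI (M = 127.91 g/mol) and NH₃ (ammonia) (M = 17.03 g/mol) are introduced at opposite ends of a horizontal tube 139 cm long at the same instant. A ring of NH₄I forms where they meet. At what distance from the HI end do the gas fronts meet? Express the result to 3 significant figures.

37.2 cm

Graham's law gives d_HI/d_NH₃ = rate_HI/rate_NH₃ = √(M_NH₃/M_HI) = √(17.03/127.91) = 0.3649.
With d_HI + d_NH₃ = 139 cm, d_NH₃ = 139/(1 + 0.3649) = 101.8 cm.
d_HI = 139 − 101.8 = 37.2 cm.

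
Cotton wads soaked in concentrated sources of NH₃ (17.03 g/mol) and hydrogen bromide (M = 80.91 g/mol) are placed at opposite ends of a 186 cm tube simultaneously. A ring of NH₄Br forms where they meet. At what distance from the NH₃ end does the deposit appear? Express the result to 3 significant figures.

Distances travelled in equal time are proportional to diffusion rates, so d_NH₃/d_HBr = √(M_HBr/M_NH₃) = √(80.91/17.03) = 2.180.
With d_NH₃ + d_HBr = 186 cm, d_HBr = 186/(1 + 2.180) = 58.50 cm.
d_NH₃ = 186 − 58.50 = 128 cm.

128 cm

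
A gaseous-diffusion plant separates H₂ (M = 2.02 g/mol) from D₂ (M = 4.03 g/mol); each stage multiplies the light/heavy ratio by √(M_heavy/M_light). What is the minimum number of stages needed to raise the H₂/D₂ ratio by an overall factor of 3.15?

Per stage α = (4.03/2.02)^(1/2) = 1.99505^0.5, giving ln α = 0.3453.
Need α^N ≥ 3.15 ⇒ N ≥ ln(3.15) / ln α = 1.147 / 0.3453 = 3.32.
Minimum whole number of stages: N = 4.

4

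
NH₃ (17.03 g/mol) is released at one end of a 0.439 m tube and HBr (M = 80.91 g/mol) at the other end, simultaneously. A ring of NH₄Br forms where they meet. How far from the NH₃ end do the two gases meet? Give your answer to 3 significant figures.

0.301 m

The fronts meet when d_NH₃ + d_HBr = L with d_NH₃/d_HBr = √(M_HBr/M_NH₃) (Graham's law). Here √(M_HBr/M_NH₃) = √(80.91/17.03) = 2.180.
With d_NH₃ + d_HBr = 0.439 m, d_HBr = 0.439/(1 + 2.180) = 0.1381 m.
d_NH₃ = 0.439 − 0.1381 = 0.301 m.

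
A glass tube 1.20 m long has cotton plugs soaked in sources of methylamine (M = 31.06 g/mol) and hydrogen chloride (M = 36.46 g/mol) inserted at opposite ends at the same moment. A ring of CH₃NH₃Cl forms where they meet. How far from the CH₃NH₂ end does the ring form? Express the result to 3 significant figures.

Graham's law gives d_CH₃NH₂/d_HCl = rate_CH₃NH₂/rate_HCl = √(M_HCl/M_CH₃NH₂) = √(36.46/31.06) = 1.083.
With d_CH₃NH₂ + d_HCl = 1.20 m, d_HCl = 1.20/(1 + 1.083) = 0.5760 m.
d_CH₃NH₂ = 1.20 − 0.5760 = 0.624 m.

0.624 m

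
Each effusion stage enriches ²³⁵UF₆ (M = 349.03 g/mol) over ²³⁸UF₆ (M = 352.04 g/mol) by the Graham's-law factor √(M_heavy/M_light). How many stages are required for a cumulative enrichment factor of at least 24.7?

Per stage α = (352.04/349.03)^(1/2) = 1.00862^0.5, giving ln α = 0.004293.
Need α^N ≥ 24.7 ⇒ N ≥ ln(24.7) / ln α = 3.207 / 0.004293 = 746.90.
Rounding up, N = 747 stages.

747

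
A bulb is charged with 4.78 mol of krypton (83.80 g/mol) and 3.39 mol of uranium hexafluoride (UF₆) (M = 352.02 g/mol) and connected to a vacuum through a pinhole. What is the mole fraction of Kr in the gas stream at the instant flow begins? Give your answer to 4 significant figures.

The effusion rate of species i is ∝ p_i/√M_i ∝ n_i/√M_i.
Mole fraction of Kr in the effusate = (n_Kr/√M_Kr) / (n_Kr/√M_Kr + n_UF₆/√M_UF₆)
= (4.78/√83.80) / (4.78/√83.80 + 3.39/√352.02) = 0.5222/(0.5222 + 0.1807) = 0.7429.

0.7429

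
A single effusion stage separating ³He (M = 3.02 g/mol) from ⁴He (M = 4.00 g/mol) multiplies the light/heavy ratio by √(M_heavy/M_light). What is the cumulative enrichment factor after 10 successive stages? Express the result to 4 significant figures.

After 10 stages the ratio has grown by (√(4.00/3.02))^10 = (4.00/3.02)^(10/2).
= 1.32450^5 = 4.076.

4.076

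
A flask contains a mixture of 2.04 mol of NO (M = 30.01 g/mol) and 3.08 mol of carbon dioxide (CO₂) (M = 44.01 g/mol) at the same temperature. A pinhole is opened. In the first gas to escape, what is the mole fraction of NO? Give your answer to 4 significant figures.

Each component's effusion rate ∝ (its partial pressure)·(1/√M) ∝ n_i/√M_i.
Mole fraction of NO in the effusate = (n_NO/√M_NO) / (n_NO/√M_NO + n_CO₂/√M_CO₂)
= (2.04/√30.01) / (2.04/√30.01 + 3.08/√44.01) = 0.3724/(0.3724 + 0.4643) = 0.4451.

0.4451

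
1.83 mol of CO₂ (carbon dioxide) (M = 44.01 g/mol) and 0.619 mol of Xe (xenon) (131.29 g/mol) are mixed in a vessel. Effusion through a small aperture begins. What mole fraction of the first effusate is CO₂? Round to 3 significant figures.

Rate_i ∝ x_i/√M_i (Graham's law weighted by mole fraction), so the effusate composition follows n_i/√M_i.
x_CO₂(eff) = (n_CO₂/√M_CO₂) / (n_CO₂/√M_CO₂ + n_Xe/√M_Xe)
= (1.83/√44.01) / (1.83/√44.01 + 0.619/√131.29) = 0.2759/(0.2759 + 0.05402) = 0.836.

0.836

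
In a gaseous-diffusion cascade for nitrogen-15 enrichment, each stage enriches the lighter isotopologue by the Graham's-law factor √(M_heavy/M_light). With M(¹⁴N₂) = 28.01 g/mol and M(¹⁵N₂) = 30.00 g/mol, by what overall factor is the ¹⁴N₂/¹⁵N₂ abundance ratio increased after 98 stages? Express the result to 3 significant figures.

28.9

After 98 stages the ratio has grown by (√(30.00/28.01))^98 = (30.00/28.01)^(98/2).
= 1.07105^49 = 28.9.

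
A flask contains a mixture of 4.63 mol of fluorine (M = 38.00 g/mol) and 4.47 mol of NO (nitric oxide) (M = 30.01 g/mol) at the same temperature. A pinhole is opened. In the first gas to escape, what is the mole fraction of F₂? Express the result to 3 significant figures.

0.479

The effusion rate of species i is ∝ p_i/√M_i ∝ n_i/√M_i.
So x_F₂ in the escaping gas = (n_F₂/√M_F₂) / Σ(n_i/√M_i)
= (4.63/√38.00) / (4.63/√38.00 + 4.47/√30.01) = 0.7511/(0.7511 + 0.8160) = 0.479.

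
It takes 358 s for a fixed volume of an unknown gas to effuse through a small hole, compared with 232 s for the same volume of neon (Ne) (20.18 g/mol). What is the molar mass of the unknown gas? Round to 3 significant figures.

By Graham's law, t_X/t_Ne = √(M_X/M_Ne).
358/232 = 1.543 = √(M_X/20.18)
M_X = 20.18 × 1.543² = 20.18 × 2.381 = 48.1 g/mol

48.1 g/mol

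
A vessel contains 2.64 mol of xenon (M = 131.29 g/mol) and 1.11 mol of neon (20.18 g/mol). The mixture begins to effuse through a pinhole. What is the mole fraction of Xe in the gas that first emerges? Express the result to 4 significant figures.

Each component's effusion rate ∝ (its partial pressure)·(1/√M) ∝ n_i/√M_i.
Mole fraction of Xe in the effusate = (n_Xe/√M_Xe) / (n_Xe/√M_Xe + n_Ne/√M_Ne)
= (2.64/√131.29) / (2.64/√131.29 + 1.11/√20.18) = 0.2304/(0.2304 + 0.2471) = 0.4825.

0.4825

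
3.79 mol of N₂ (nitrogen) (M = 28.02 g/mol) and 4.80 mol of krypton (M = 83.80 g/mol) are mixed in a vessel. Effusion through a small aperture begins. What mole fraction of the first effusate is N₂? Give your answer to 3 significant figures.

Effusion rate of each component ∝ n_i/√M_i (partial pressure × 1/√M).
x_N₂(eff) = (n_N₂/√M_N₂) / (n_N₂/√M_N₂ + n_Kr/√M_Kr)
= (3.79/√28.02) / (3.79/√28.02 + 4.80/√83.80) = 0.7160/(0.7160 + 0.5243) = 0.577.

0.577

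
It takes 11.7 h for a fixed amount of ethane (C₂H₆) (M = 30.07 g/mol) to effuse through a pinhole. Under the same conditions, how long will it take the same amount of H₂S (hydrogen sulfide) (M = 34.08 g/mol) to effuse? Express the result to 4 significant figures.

From Graham's law, t_H₂S/t_C₂H₆ = √(M_H₂S/M_C₂H₆) = √(34.08/30.07) = √1.133 = 1.065.
So the time for H₂S is 11.7 × 1.065 = 12.46 h.

12.46 h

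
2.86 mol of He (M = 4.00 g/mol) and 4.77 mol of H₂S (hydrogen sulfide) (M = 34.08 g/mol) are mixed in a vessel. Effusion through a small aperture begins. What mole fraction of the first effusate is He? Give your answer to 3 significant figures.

0.636

Effusion rate of each component ∝ n_i/√M_i (partial pressure × 1/√M).
x_He(eff) = (n_He/√M_He) / (n_He/√M_He + n_H₂S/√M_H₂S)
= (2.86/√4.00) / (2.86/√4.00 + 4.77/√34.08) = 1.430/(1.430 + 0.8171) = 0.636.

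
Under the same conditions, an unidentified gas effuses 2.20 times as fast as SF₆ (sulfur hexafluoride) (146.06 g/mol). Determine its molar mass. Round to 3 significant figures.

30.2 g/mol

Graham's law gives rate_X/rate_SF₆ = √(M_SF₆/M_X).
2.20 = √(146.06/M_X)
M_X = 146.06 / 2.20² = 146.06 / 4.840 = 30.2 g/mol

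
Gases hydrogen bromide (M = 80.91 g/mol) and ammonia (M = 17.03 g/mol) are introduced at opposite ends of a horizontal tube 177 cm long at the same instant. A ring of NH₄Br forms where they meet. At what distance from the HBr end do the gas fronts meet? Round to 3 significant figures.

55.7 cm

Distances travelled in equal time are proportional to diffusion rates, so d_HBr/d_NH₃ = √(M_NH₃/M_HBr) = √(17.03/80.91) = 0.4588.
With d_HBr + d_NH₃ = 177 cm, d_NH₃ = 177/(1 + 0.4588) = 121.3 cm.
d_HBr = 177 − 121.3 = 55.7 cm.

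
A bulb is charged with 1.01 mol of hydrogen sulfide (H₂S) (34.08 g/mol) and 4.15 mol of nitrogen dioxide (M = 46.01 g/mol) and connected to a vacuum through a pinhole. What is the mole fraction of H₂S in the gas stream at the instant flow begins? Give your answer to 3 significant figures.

Effusion rate of each component ∝ n_i/√M_i (partial pressure × 1/√M).
x_H₂S(eff) = (n_H₂S/√M_H₂S) / (n_H₂S/√M_H₂S + n_NO₂/√M_NO₂)
= (1.01/√34.08) / (1.01/√34.08 + 4.15/√46.01) = 0.1730/(0.1730 + 0.6118) = 0.220.

0.220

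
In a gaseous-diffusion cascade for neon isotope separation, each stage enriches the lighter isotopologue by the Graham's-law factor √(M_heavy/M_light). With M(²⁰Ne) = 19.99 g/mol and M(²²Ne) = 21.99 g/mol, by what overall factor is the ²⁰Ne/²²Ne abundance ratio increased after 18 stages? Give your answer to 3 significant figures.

2.36

Each stage multiplies the ratio by α = √(21.99/19.99), so after 18 stages the overall factor is α^18 = (21.99/19.99)^(18/2).
= 1.10005^9 = 2.36.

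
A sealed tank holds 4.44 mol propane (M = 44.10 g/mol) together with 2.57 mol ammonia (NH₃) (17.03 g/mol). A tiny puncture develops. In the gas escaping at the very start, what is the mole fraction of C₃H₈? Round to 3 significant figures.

0.518

Each component's effusion rate ∝ (its partial pressure)·(1/√M) ∝ n_i/√M_i.
x_C₃H₈(eff) = (n_C₃H₈/√M_C₃H₈) / (n_C₃H₈/√M_C₃H₈ + n_NH₃/√M_NH₃)
= (4.44/√44.10) / (4.44/√44.10 + 2.57/√17.03) = 0.6686/(0.6686 + 0.6228) = 0.518.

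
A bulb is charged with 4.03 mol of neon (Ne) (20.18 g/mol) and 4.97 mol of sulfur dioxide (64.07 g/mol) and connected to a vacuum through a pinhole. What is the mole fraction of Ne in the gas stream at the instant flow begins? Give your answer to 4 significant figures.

Effusion rate of each component ∝ n_i/√M_i (partial pressure × 1/√M).
Mole fraction of Ne in the effusate = (n_Ne/√M_Ne) / (n_Ne/√M_Ne + n_SO₂/√M_SO₂)
= (4.03/√20.18) / (4.03/√20.18 + 4.97/√64.07) = 0.8971/(0.8971 + 0.6209) = 0.5910.

0.5910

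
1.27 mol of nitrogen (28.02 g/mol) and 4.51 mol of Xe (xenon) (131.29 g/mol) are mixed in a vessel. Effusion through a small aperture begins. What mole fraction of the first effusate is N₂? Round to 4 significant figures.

0.3787

Rate_i ∝ x_i/√M_i (Graham's law weighted by mole fraction), so the effusate composition follows n_i/√M_i.
So x_N₂ in the escaping gas = (n_N₂/√M_N₂) / Σ(n_i/√M_i)
= (1.27/√28.02) / (1.27/√28.02 + 4.51/√131.29) = 0.2399/(0.2399 + 0.3936) = 0.3787.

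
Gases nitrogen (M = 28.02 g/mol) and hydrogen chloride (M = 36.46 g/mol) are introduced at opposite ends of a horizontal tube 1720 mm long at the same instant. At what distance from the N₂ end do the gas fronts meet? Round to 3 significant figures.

Distances travelled in equal time are proportional to diffusion rates, so d_N₂/d_HCl = √(M_HCl/M_N₂) = √(36.46/28.02) = 1.141.
With d_N₂ + d_HCl = 1720 mm, d_HCl = 1720/(1 + 1.141) = 803.5 mm.
d_N₂ = 1720 − 803.5 = 917 mm.

917 mm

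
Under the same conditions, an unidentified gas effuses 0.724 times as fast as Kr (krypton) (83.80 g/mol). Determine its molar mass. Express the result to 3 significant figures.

160 g/mol

From Graham's law, rate_X/rate_Kr = √(M_Kr/M_X).
0.724 = √(83.80/M_X)
M_X = 83.80 / 0.724² = 83.80 / 0.5242 = 160 g/mol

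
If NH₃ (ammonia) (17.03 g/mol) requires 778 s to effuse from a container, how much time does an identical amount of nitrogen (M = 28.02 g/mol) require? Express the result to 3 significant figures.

998 s

Graham's law gives t_N₂/t_NH₃ = √(M_N₂/M_NH₃) = √(28.02/17.03) = √1.645 = 1.283.
So the time for N₂ is 778 × 1.283 = 998 s.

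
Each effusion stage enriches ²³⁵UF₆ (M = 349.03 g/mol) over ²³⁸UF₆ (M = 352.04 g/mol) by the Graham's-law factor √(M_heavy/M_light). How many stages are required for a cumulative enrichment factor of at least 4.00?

With α = √(352.04/349.03) per stage, ln α = ½ ln(1.00862) = 0.004293.
Need α^N ≥ 4.00 ⇒ N ≥ ln(4.00) / ln α = 1.386 / 0.004293 = 322.88.
Minimum whole number of stages: N = 323.

323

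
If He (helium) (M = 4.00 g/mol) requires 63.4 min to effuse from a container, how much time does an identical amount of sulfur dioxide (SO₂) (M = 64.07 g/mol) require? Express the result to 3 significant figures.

254 min

Since effusion rate ∝ 1/√M, t_SO₂/t_He = √(M_SO₂/M_He) = √(64.07/4.00) = √16.02 = 4.002.
So the time for SO₂ is 63.4 × 4.002 = 254 min.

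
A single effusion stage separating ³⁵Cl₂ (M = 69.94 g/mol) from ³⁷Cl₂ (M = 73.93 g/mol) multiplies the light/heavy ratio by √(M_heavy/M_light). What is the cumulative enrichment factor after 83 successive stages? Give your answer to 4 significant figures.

After 83 stages the ratio has grown by (√(73.93/69.94))^83 = (73.93/69.94)^(83/2).
= 1.05705^(83/2) = 9.999.

9.999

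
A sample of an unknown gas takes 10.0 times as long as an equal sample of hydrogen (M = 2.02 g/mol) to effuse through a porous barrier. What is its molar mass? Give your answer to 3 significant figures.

From Graham's law, t_X/t_H₂ = √(M_X/M_H₂).
10.0 = √(M_X/2.02)
M_X = 2.02 × 10.0² = 2.02 × 100.0 = 202 g/mol

202 g/mol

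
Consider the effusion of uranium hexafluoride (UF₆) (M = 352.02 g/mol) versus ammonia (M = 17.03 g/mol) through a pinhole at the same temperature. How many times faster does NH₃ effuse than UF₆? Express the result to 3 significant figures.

Using Graham's law: rate_NH₃/rate_UF₆ = √(M_UF₆/M_NH₃) = √(352.02/17.03) = √20.67 = 4.55.

4.55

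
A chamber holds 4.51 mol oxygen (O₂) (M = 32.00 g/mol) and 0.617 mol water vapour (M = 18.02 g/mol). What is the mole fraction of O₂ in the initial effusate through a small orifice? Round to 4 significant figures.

0.8458

Rate_i ∝ x_i/√M_i (Graham's law weighted by mole fraction), so the effusate composition follows n_i/√M_i.
Mole fraction of O₂ in the effusate = (n_O₂/√M_O₂) / (n_O₂/√M_O₂ + n_H₂O/√M_H₂O)
= (4.51/√32.00) / (4.51/√32.00 + 0.617/√18.02) = 0.7973/(0.7973 + 0.1453) = 0.8458.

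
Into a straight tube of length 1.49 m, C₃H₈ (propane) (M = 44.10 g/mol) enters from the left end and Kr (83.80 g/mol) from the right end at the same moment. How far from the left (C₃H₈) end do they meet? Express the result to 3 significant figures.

0.864 m

Graham's law gives d_C₃H₈/d_Kr = rate_C₃H₈/rate_Kr = √(M_Kr/M_C₃H₈) = √(83.80/44.10) = 1.378.
With d_C₃H₈ + d_Kr = 1.49 m, d_Kr = 1.49/(1 + 1.378) = 0.6264 m.
d_C₃H₈ = 1.49 − 0.6264 = 0.864 m.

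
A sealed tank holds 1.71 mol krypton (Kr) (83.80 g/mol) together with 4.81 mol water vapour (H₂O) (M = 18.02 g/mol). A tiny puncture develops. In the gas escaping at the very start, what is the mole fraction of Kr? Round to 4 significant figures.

0.1415

Each component's effusion rate ∝ (its partial pressure)·(1/√M) ∝ n_i/√M_i.
x_Kr(eff) = (n_Kr/√M_Kr) / (n_Kr/√M_Kr + n_H₂O/√M_H₂O)
= (1.71/√83.80) / (1.71/√83.80 + 4.81/√18.02) = 0.1868/(0.1868 + 1.133) = 0.1415.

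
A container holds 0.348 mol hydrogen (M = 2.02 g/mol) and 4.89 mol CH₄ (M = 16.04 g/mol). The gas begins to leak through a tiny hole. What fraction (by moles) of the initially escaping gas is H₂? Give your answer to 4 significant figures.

0.1670

Each component's effusion rate ∝ (its partial pressure)·(1/√M) ∝ n_i/√M_i.
x_H₂(eff) = (n_H₂/√M_H₂) / (n_H₂/√M_H₂ + n_CH₄/√M_CH₄)
= (0.348/√2.02) / (0.348/√2.02 + 4.89/√16.04) = 0.2449/(0.2449 + 1.221) = 0.1670.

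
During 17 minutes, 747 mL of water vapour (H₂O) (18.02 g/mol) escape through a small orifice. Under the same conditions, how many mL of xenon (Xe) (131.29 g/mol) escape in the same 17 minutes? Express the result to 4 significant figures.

From Graham's law, rate_Xe/rate_H₂O = √(M_H₂O/M_Xe) = √(18.02/131.29) = √0.1373 = 0.3705.
So the volume for Xe is 747 × 0.3705 = 276.7 mL.

276.7 mL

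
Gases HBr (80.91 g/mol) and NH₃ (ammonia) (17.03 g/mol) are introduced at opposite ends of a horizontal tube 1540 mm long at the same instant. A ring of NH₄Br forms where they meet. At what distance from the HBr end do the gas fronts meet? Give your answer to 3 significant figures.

Graham's law gives d_HBr/d_NH₃ = rate_HBr/rate_NH₃ = √(M_NH₃/M_HBr) = √(17.03/80.91) = 0.4588.
With d_HBr + d_NH₃ = 1540 mm, d_NH₃ = 1540/(1 + 0.4588) = 1056 mm.
d_HBr = 1540 − 1056 = 484 mm.

484 mm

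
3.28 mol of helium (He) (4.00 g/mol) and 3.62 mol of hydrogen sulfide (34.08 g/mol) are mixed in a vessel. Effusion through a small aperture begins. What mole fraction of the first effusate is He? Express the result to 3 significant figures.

Effusion rate of each component ∝ n_i/√M_i (partial pressure × 1/√M).
So x_He in the escaping gas = (n_He/√M_He) / Σ(n_i/√M_i)
= (3.28/√4.00) / (3.28/√4.00 + 3.62/√34.08) = 1.640/(1.640 + 0.6201) = 0.726.

0.726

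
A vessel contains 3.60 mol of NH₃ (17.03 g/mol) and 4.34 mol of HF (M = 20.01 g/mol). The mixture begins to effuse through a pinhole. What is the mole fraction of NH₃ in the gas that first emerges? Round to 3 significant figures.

0.473

The effusion rate of species i is ∝ p_i/√M_i ∝ n_i/√M_i.
x_NH₃(eff) = (n_NH₃/√M_NH₃) / (n_NH₃/√M_NH₃ + n_HF/√M_HF)
= (3.60/√17.03) / (3.60/√17.03 + 4.34/√20.01) = 0.8724/(0.8724 + 0.9702) = 0.473.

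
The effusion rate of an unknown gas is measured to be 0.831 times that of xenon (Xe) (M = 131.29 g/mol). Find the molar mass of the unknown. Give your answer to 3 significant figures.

190 g/mol

Since effusion rate ∝ 1/√M, rate_X/rate_Xe = √(M_Xe/M_X).
0.831 = √(131.29/M_X)
M_X = 131.29 / 0.831² = 131.29 / 0.6906 = 190 g/mol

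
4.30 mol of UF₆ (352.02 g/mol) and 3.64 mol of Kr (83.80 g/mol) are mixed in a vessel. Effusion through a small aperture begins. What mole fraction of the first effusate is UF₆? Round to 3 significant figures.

0.366

The effusion rate of species i is ∝ p_i/√M_i ∝ n_i/√M_i.
So x_UF₆ in the escaping gas = (n_UF₆/√M_UF₆) / Σ(n_i/√M_i)
= (4.30/√352.02) / (4.30/√352.02 + 3.64/√83.80) = 0.2292/(0.2292 + 0.3976) = 0.366.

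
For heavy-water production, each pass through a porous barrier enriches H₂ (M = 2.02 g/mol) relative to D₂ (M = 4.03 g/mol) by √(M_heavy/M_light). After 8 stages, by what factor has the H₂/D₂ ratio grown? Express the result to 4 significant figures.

15.84

After 8 stages the ratio has grown by (√(4.03/2.02))^8 = (4.03/2.02)^(8/2).
= 1.99505^4 = 15.84.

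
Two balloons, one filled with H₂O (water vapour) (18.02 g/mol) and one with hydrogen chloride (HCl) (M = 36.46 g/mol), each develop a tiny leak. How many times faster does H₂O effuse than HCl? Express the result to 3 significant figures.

1.42

By Graham's law, rate_H₂O/rate_HCl = √(M_HCl/M_H₂O) = √(36.46/18.02) = √2.023 = 1.42.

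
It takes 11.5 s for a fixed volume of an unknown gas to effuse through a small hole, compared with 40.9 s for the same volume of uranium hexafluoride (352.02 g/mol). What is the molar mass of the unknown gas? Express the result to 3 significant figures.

By Graham's law, t_X/t_UF₆ = √(M_X/M_UF₆).
11.5/40.9 = 0.2812 = √(M_X/352.02)
M_X = 352.02 × 0.2812² = 352.02 × 0.07906 = 27.8 g/mol

27.8 g/mol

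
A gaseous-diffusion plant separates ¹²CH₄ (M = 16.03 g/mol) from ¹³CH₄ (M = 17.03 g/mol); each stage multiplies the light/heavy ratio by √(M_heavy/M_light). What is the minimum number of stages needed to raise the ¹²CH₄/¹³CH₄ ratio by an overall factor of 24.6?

Single-stage factor α = √(17.03/16.03), so ln α = ½ ln(1.06238) = 0.03026.
Need α^N ≥ 24.6 ⇒ N ≥ ln(24.6) / ln α = 3.203 / 0.03026 = 105.85.
Rounding up, N = 106 stages.

106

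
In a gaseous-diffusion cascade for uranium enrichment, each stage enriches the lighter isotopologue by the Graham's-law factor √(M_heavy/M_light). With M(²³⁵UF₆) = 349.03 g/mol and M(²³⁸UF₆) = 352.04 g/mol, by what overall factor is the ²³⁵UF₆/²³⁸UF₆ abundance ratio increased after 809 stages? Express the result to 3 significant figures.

Each stage multiplies the ratio by α = √(352.04/349.03), so after 809 stages the overall factor is α^809 = (352.04/349.03)^(809/2).
= 1.00862^(809/2) = 32.2.

32.2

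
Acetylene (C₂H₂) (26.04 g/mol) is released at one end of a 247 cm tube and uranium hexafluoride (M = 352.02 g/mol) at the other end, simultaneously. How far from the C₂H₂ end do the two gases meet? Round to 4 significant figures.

The fronts meet when d_C₂H₂ + d_UF₆ = L with d_C₂H₂/d_UF₆ = √(M_UF₆/M_C₂H₂) (Graham's law). Here √(M_UF₆/M_C₂H₂) = √(352.02/26.04) = 3.677.
With d_C₂H₂ + d_UF₆ = 247 cm, d_UF₆ = 247/(1 + 3.677) = 52.81 cm.
d_C₂H₂ = 247 − 52.81 = 194.2 cm.

194.2 cm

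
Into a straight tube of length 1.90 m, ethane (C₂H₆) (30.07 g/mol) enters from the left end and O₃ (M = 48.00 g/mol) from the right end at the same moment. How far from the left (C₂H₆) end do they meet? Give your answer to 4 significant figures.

The fronts meet when d_C₂H₆ + d_O₃ = L with d_C₂H₆/d_O₃ = √(M_O₃/M_C₂H₆) (Graham's law). Here √(M_O₃/M_C₂H₆) = √(48.00/30.07) = 1.263.
With d_C₂H₆ + d_O₃ = 1.90 m, d_O₃ = 1.90/(1 + 1.263) = 0.8394 m.
d_C₂H₆ = 1.90 − 0.8394 = 1.061 m.

1.061 m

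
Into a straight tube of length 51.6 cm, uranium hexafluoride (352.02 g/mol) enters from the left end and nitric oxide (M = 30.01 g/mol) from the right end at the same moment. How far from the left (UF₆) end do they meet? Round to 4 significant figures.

11.66 cm

Graham's law gives d_UF₆/d_NO = rate_UF₆/rate_NO = √(M_NO/M_UF₆) = √(30.01/352.02) = 0.2920.
With d_UF₆ + d_NO = 51.6 cm, d_NO = 51.6/(1 + 0.2920) = 39.94 cm.
d_UF₆ = 51.6 − 39.94 = 11.66 cm.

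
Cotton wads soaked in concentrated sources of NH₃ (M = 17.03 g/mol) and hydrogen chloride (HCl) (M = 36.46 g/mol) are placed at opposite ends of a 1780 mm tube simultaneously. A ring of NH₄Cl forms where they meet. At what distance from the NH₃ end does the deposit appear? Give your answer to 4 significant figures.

1057 mm

The fronts meet when d_NH₃ + d_HCl = L with d_NH₃/d_HCl = √(M_HCl/M_NH₃) (Graham's law). Here √(M_HCl/M_NH₃) = √(36.46/17.03) = 1.463.
With d_NH₃ + d_HCl = 1780 mm, d_HCl = 1780/(1 + 1.463) = 722.6 mm.
d_NH₃ = 1780 − 722.6 = 1057 mm.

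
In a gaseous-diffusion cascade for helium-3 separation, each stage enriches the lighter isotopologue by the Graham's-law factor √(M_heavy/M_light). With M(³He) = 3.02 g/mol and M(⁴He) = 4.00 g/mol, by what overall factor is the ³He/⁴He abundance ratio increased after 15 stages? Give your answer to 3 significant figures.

After 15 stages the ratio has grown by (√(4.00/3.02))^15 = (4.00/3.02)^(15/2).
= 1.32450^(15/2) = 8.23.

8.23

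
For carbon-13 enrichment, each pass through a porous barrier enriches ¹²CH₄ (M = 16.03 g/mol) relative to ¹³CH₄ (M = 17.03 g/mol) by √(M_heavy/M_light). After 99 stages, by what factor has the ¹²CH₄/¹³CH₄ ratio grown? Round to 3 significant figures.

After 99 stages the ratio has grown by (√(17.03/16.03))^99 = (17.03/16.03)^(99/2).
= 1.06238^(99/2) = 20.0.

20.0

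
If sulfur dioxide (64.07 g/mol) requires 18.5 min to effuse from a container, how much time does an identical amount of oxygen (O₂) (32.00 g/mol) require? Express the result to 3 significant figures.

Graham's law gives t_O₂/t_SO₂ = √(M_O₂/M_SO₂) = √(32.00/64.07) = √0.4995 = 0.7067.
So the time for O₂ is 18.5 × 0.7067 = 13.1 min.

13.1 min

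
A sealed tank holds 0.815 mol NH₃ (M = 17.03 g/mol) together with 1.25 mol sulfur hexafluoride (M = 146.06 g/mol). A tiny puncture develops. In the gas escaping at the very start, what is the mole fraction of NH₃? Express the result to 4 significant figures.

0.6563

The effusion rate of species i is ∝ p_i/√M_i ∝ n_i/√M_i.
Mole fraction of NH₃ in the effusate = (n_NH₃/√M_NH₃) / (n_NH₃/√M_NH₃ + n_SF₆/√M_SF₆)
= (0.815/√17.03) / (0.815/√17.03 + 1.25/√146.06) = 0.1975/(0.1975 + 0.1034) = 0.6563.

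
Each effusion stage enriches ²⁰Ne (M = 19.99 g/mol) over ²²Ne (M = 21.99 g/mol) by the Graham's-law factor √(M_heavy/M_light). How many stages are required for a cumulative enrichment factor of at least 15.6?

58

With α = √(21.99/19.99) per stage, ln α = ½ ln(1.10005) = 0.04768.
Need α^N ≥ 15.6 ⇒ N ≥ ln(15.6) / ln α = 2.747 / 0.04768 = 57.62.
So at least 58 stages are needed.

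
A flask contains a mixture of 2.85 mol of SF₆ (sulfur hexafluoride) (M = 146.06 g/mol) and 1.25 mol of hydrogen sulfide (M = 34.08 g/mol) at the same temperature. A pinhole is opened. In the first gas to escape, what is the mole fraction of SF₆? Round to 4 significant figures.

Each component's effusion rate ∝ (its partial pressure)·(1/√M) ∝ n_i/√M_i.
Mole fraction of SF₆ in the effusate = (n_SF₆/√M_SF₆) / (n_SF₆/√M_SF₆ + n_H₂S/√M_H₂S)
= (2.85/√146.06) / (2.85/√146.06 + 1.25/√34.08) = 0.2358/(0.2358 + 0.2141) = 0.5241.

0.5241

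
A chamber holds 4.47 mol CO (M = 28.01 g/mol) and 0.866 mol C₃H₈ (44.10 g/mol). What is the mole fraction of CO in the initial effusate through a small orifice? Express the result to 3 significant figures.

0.866

Effusion rate of each component ∝ n_i/√M_i (partial pressure × 1/√M).
Mole fraction of CO in the effusate = (n_CO/√M_CO) / (n_CO/√M_CO + n_C₃H₈/√M_C₃H₈)
= (4.47/√28.01) / (4.47/√28.01 + 0.866/√44.10) = 0.8446/(0.8446 + 0.1304) = 0.866.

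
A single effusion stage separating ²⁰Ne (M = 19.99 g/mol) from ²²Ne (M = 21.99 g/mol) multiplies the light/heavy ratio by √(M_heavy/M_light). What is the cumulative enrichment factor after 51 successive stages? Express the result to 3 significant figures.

Each stage multiplies the ratio by α = √(21.99/19.99), so after 51 stages the overall factor is α^51 = (21.99/19.99)^(51/2).
= 1.10005^(51/2) = 11.4.

11.4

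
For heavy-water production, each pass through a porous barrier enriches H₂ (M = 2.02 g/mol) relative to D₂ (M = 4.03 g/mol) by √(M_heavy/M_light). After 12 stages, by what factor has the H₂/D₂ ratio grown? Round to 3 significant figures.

Overall factor = α^12 with α = √(4.03/2.02), i.e. (4.03/2.02)^(12/2).
= 1.99505^6 = 63.1.

63.1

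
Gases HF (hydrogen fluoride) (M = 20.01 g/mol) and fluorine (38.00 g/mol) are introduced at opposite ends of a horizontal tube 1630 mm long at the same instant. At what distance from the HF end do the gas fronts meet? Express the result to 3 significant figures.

945 mm

Graham's law gives d_HF/d_F₂ = rate_HF/rate_F₂ = √(M_F₂/M_HF) = √(38.00/20.01) = 1.378.
With d_HF + d_F₂ = 1630 mm, d_F₂ = 1630/(1 + 1.378) = 685.4 mm.
d_HF = 1630 − 685.4 = 945 mm.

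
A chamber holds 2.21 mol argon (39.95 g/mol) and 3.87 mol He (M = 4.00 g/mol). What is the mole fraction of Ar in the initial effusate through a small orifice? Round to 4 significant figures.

Rate_i ∝ x_i/√M_i (Graham's law weighted by mole fraction), so the effusate composition follows n_i/√M_i.
x_Ar(eff) = (n_Ar/√M_Ar) / (n_Ar/√M_Ar + n_He/√M_He)
= (2.21/√39.95) / (2.21/√39.95 + 3.87/√4.00) = 0.3497/(0.3497 + 1.935) = 0.1530.

0.1530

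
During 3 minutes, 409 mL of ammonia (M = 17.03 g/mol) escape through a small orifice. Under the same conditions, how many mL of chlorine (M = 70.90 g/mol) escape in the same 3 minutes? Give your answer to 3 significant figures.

Graham's law gives rate_Cl₂/rate_NH₃ = √(M_NH₃/M_Cl₂) = √(17.03/70.90) = √0.2402 = 0.4901.
So the volume for Cl₂ is 409 × 0.4901 = 200 mL.

200 mL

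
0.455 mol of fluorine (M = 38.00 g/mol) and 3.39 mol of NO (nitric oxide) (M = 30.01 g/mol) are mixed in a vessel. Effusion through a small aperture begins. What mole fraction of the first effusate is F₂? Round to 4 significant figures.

Each component's effusion rate ∝ (its partial pressure)·(1/√M) ∝ n_i/√M_i.
x_F₂(eff) = (n_F₂/√M_F₂) / (n_F₂/√M_F₂ + n_NO/√M_NO)
= (0.455/√38.00) / (0.455/√38.00 + 3.39/√30.01) = 0.07381/(0.07381 + 0.6188) = 0.1066.

0.1066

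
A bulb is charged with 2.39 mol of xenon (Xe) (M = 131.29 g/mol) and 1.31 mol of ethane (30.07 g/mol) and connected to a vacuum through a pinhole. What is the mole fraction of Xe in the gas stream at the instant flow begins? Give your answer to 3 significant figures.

0.466

Each component's effusion rate ∝ (its partial pressure)·(1/√M) ∝ n_i/√M_i.
x_Xe(eff) = (n_Xe/√M_Xe) / (n_Xe/√M_Xe + n_C₂H₆/√M_C₂H₆)
= (2.39/√131.29) / (2.39/√131.29 + 1.31/√30.07) = 0.2086/(0.2086 + 0.2389) = 0.466.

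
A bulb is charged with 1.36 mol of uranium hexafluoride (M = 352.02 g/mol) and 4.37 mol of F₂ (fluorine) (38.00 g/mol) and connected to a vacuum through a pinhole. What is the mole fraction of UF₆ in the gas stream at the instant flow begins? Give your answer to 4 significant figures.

0.09277

Rate_i ∝ x_i/√M_i (Graham's law weighted by mole fraction), so the effusate composition follows n_i/√M_i.
x_UF₆(eff) = (n_UF₆/√M_UF₆) / (n_UF₆/√M_UF₆ + n_F₂/√M_F₂)
= (1.36/√352.02) / (1.36/√352.02 + 4.37/√38.00) = 0.07249/(0.07249 + 0.7089) = 0.09277.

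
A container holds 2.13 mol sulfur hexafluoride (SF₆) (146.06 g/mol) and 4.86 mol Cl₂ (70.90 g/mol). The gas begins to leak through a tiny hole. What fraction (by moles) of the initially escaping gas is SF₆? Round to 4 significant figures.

The effusion rate of species i is ∝ p_i/√M_i ∝ n_i/√M_i.
x_SF₆(eff) = (n_SF₆/√M_SF₆) / (n_SF₆/√M_SF₆ + n_Cl₂/√M_Cl₂)
= (2.13/√146.06) / (2.13/√146.06 + 4.86/√70.90) = 0.1762/(0.1762 + 0.5772) = 0.2339.

0.2339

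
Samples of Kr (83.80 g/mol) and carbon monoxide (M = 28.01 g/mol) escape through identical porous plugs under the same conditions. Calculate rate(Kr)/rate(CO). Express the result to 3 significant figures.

0.578

From Graham's law, rate_Kr/rate_CO = √(M_CO/M_Kr) = √(28.01/83.80) = √0.3342 = 0.578.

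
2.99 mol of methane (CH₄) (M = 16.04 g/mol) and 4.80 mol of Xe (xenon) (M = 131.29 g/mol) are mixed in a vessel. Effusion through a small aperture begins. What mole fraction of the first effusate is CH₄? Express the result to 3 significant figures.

Rate_i ∝ x_i/√M_i (Graham's law weighted by mole fraction), so the effusate composition follows n_i/√M_i.
x_CH₄(eff) = (n_CH₄/√M_CH₄) / (n_CH₄/√M_CH₄ + n_Xe/√M_Xe)
= (2.99/√16.04) / (2.99/√16.04 + 4.80/√131.29) = 0.7466/(0.7466 + 0.4189) = 0.641.

0.641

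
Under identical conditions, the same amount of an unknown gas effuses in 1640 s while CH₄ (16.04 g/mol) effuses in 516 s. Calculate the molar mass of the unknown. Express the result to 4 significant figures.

162.0 g/mol

From Graham's law, t_X/t_CH₄ = √(M_X/M_CH₄).
1640/516 = 3.178 = √(M_X/16.04)
M_X = 16.04 × 3.178² = 16.04 × 10.10 = 162.0 g/mol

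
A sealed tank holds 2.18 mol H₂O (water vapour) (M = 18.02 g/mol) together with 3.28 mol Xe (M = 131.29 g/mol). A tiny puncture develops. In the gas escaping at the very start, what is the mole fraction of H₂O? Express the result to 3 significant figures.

Rate_i ∝ x_i/√M_i (Graham's law weighted by mole fraction), so the effusate composition follows n_i/√M_i.
So x_H₂O in the escaping gas = (n_H₂O/√M_H₂O) / Σ(n_i/√M_i)
= (2.18/√18.02) / (2.18/√18.02 + 3.28/√131.29) = 0.5135/(0.5135 + 0.2863) = 0.642.

0.642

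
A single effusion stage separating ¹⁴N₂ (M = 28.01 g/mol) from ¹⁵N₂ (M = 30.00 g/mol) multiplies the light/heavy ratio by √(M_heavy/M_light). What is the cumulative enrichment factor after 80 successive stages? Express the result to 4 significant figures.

The single-stage factor is √(M_heavy/M_light), so 80 stages give [√(30.00/28.01)]^80 = (30.00/28.01)^(80/2).
= 1.07105^40 = 15.57.

15.57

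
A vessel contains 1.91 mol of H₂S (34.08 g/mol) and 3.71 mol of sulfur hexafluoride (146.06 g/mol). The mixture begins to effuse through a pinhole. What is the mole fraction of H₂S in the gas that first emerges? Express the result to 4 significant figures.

0.5159

The effusion rate of species i is ∝ p_i/√M_i ∝ n_i/√M_i.
Mole fraction of H₂S in the effusate = (n_H₂S/√M_H₂S) / (n_H₂S/√M_H₂S + n_SF₆/√M_SF₆)
= (1.91/√34.08) / (1.91/√34.08 + 3.71/√146.06) = 0.3272/(0.3272 + 0.3070) = 0.5159.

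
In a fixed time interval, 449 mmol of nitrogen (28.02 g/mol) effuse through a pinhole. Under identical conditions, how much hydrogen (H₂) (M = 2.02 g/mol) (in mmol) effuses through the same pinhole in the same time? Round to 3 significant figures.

Using Graham's law: rate_H₂/rate_N₂ = √(M_N₂/M_H₂) = √(28.02/2.02) = √13.87 = 3.724.
So the amount for H₂ is 449 × 3.724 = 1670 mmol.

1670 mmol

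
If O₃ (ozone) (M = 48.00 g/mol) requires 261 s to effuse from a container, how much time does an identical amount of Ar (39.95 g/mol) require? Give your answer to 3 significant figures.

Since effusion rate ∝ 1/√M, t_Ar/t_O₃ = √(M_Ar/M_O₃) = √(39.95/48.00) = √0.8323 = 0.9123.
So the time for Ar is 261 × 0.9123 = 238 s.

238 s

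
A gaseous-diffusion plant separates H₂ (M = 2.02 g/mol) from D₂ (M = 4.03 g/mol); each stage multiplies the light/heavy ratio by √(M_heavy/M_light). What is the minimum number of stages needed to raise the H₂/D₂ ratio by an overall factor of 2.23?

With α = √(4.03/2.02) per stage, ln α = ½ ln(1.99505) = 0.3453.
Need α^N ≥ 2.23 ⇒ N ≥ ln(2.23) / ln α = 0.8020 / 0.3453 = 2.32.
So at least 3 stages are needed.

3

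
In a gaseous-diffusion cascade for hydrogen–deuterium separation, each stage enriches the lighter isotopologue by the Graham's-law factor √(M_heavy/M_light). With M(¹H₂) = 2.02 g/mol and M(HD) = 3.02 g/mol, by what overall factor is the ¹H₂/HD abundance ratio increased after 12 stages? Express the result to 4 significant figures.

11.17

Overall factor = α^12 with α = √(3.02/2.02), i.e. (3.02/2.02)^(12/2).
= 1.49505^6 = 11.17.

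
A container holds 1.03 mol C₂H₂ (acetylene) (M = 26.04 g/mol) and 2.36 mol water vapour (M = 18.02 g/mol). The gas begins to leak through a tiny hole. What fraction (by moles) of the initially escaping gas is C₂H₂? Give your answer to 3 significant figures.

0.266

Rate_i ∝ x_i/√M_i (Graham's law weighted by mole fraction), so the effusate composition follows n_i/√M_i.
Mole fraction of C₂H₂ in the effusate = (n_C₂H₂/√M_C₂H₂) / (n_C₂H₂/√M_C₂H₂ + n_H₂O/√M_H₂O)
= (1.03/√26.04) / (1.03/√26.04 + 2.36/√18.02) = 0.2018/(0.2018 + 0.5559) = 0.266.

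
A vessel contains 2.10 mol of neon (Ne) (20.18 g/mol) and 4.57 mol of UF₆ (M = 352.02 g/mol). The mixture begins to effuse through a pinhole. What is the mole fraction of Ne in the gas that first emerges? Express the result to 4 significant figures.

0.6574

The effusion rate of species i is ∝ p_i/√M_i ∝ n_i/√M_i.
So x_Ne in the escaping gas = (n_Ne/√M_Ne) / Σ(n_i/√M_i)
= (2.10/√20.18) / (2.10/√20.18 + 4.57/√352.02) = 0.4675/(0.4675 + 0.2436) = 0.6574.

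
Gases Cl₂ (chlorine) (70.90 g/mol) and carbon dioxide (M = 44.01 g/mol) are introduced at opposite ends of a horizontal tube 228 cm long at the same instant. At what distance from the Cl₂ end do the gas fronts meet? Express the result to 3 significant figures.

100 cm

Distances travelled in equal time are proportional to diffusion rates, so d_Cl₂/d_CO₂ = √(M_CO₂/M_Cl₂) = √(44.01/70.90) = 0.7879.
With d_Cl₂ + d_CO₂ = 228 cm, d_CO₂ = 228/(1 + 0.7879) = 127.5 cm.
d_Cl₂ = 228 − 127.5 = 100 cm.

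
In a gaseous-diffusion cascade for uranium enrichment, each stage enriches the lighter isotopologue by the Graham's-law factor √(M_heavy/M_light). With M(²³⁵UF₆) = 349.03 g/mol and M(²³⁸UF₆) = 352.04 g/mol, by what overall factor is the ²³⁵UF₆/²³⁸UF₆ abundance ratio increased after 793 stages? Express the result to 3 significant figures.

30.1

After 793 stages the ratio has grown by (√(352.04/349.03))^793 = (352.04/349.03)^(793/2).
= 1.00862^(793/2) = 30.1.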